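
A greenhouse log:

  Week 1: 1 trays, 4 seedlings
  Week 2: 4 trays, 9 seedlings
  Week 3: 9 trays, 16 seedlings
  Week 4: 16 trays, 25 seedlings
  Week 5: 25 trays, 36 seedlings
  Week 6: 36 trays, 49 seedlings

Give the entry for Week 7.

Trays: perfect squares: 1², 2², 3², …, so 1, 4, 9, 16, 25, 36 → 49.
Seedlings — perfect squares: 2², 3², 4², …: 4, 9, 16, 25, 36, 49 → 64.
Combining the parts gives 49 trays, 64 seedlings.

49 trays, 64 seedlings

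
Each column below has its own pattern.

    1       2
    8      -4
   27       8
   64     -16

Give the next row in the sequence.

125  32

For the first component, perfect cubes: 1³, 2³, 3³, …: 1, 8, 27, 64 → 125.
For the second component, ×(-2) each step: 2, -4, 8, -16 → 32.
So the next row is 125  32.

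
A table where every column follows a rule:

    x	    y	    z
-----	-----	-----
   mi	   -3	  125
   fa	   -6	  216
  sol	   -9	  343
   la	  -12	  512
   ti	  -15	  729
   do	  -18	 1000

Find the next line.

Column x: runs through the solfège scale do→ti, so mi, fa, sol, la, ti, do → re.
Column y: −3 each step, so -3, -6, -9, -12, -15, -18 → -21.
For the column z, perfect cubes: 5³, 6³, 7³, …: 125, 216, 343, 512, 729, 1000 → 1331.
So the next line is re  -21  1331.

re  -21  1331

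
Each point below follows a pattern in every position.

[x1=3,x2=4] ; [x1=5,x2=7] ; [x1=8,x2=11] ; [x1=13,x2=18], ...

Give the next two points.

[x1=21,x2=29], [x1=34,x2=47]

X1 goes 3, 5, 8, 13 → 21 → 34 (each term is the sum of the two before it).
X2: each term is the sum of the two before it, so 4, 7, 11, 18 → 29 → 47.
So the next two points are [x1=21,x2=29] and [x1=34,x2=47].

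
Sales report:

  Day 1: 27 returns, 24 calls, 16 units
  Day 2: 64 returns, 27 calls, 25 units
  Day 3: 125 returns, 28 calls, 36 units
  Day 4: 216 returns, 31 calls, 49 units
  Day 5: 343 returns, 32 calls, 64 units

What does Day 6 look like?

512 returns, 35 calls, 81 units

Returns: 27, 64, 125, 216, 343 → 512 (perfect cubes: 3³, 4³, 5³, …).
Calls — alternating steps +3, +1, +3, +1, …: 24, 27, 28, 31, 32 → 35.
Units: perfect squares: 4², 5², 6², …, so 16, 25, 36, 49, 64 → 81.
Combining the parts gives 512 returns, 35 calls, 81 units.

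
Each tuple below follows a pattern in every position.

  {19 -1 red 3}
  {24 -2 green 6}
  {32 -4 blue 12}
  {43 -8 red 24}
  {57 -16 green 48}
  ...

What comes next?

{74 -32 blue 96}

First coordinate — differences are 5, 8, 11, … (increasing by 3 each time): 19, 24, 32, 43, 57 → 74.
For the second coordinate, ×2 each step: -1, -2, -4, -8, -16 → -32.
Colour: repeats red → green → blue, so red, green, blue, red, green → blue.
Fourth coordinate: ×2 each step, so 3, 6, 12, 24, 48 → 96.
Putting it together: {74 -32 blue 96}.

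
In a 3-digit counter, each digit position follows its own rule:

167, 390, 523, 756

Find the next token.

989

First digit: +2 each step, mod 10, so 1, 3, 5, 7 → 9.
Second digit: 6, 9, 2, 5 → 8 (+3 each step, mod 10).
Third digit: 7, 0, 3, 6 → 9 (+3 each step, mod 10).
So the next token is 989.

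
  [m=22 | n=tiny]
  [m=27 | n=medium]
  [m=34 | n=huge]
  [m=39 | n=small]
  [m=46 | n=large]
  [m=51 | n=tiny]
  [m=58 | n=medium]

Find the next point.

M: 22, 27, 34, 39, 46, 51, 58 → 63 (alternating steps +5, +7, +5, +7, …).
For the n, repeats tiny → medium → huge → small → large: tiny, medium, huge, small, large, tiny, medium → huge.
Putting it together: [m=63 | n=huge].

[m=63 | n=huge]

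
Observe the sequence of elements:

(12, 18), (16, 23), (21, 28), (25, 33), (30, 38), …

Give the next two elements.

First value: alternating steps +4, +5, +4, +5, …; 12, 16, 21, 25, 30 → 34 → 39.
Second value: +5 each step, so 18, 23, 28, 33, 38 → 43 → 48.
Putting the parts together: (34, 43) and then (39, 48).

(34, 43), (39, 48)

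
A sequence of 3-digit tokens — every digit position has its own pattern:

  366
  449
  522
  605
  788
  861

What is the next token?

For the first digit, +1 each step, mod 10: 3, 4, 5, 6, 7, 8 → 9.
For the second digit, −2 each step, mod 10: 6, 4, 2, 0, 8, 6 → 4.
For the third digit, +3 each step, mod 10: 6, 9, 2, 5, 8, 1 → 4.
So the next token is 944.

944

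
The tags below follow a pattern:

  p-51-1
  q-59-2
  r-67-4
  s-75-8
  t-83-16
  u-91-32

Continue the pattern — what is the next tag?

For the letter, letters move forward 1 place in the alphabet: p, q, r, s, t, u → v.
For the second component, +8 each step: 51, 59, 67, 75, 83, 91 → 99.
Third component: ×2 each step; 1, 2, 4, 8, 16, 32 → 64.
So the next tag is v-99-64.

v-99-64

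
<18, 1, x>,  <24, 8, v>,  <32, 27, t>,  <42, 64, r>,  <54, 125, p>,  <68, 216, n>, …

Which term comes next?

<84, 343, l>

First entry — differences are 6, 8, 10, … (increasing by 2 each time): 18, 24, 32, 42, 54, 68 → 84.
For the second entry, perfect cubes: 1³, 2³, 3³, …: 1, 8, 27, 64, 125, 216 → 343.
Letter goes x, v, t, r, p, n → l (letters move back 2 places in the alphabet).
So the next term is <84, 343, l>.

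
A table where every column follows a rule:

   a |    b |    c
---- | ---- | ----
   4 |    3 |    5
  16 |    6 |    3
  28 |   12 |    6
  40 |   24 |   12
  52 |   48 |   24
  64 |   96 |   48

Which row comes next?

Column a — +12 each step: 4, 16, 28, 40, 52, 64 → 76.
Column b: 3, 6, 12, 24, 48, 96 → 192 (×2 each step).
Column c: always the previous value of the column b; 5, 3, 6, 12, 24, 48 → 96.
So the next row is 76  192  96.

76  192  96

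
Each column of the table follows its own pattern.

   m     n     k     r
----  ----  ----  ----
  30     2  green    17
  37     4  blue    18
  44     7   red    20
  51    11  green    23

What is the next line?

58  16  blue  27

Column m: 30, 37, 44, 51 → 58 (+7 each step).
Column n: differences are 2, 3, 4, … (increasing by 1 each time); 2, 4, 7, 11 → 16.
Column k goes green, blue, red, green → blue (repeats green → blue → red).
Column r: differences are 1, 2, 3, … (increasing by 1 each time); 17, 18, 20, 23 → 27.
Combining the parts gives 58  16  blue  27.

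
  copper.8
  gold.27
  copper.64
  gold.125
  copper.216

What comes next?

Metal goes copper, gold, copper, gold, copper → gold (alternates copper ↔ gold).
For the second component, perfect cubes: 2³, 3³, 4³, …: 8, 27, 64, 125, 216 → 343.
Combining the parts gives gold.343.

gold.343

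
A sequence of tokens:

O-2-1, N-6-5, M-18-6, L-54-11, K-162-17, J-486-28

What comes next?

I-1458-45

Letter goes O, N, M, L, K, J → I (letters move back 1 place in the alphabet).
Second component — ×3 each step: 2, 6, 18, 54, 162, 486 → 1458.
For the third component, each term is the sum of the two before it: 1, 5, 6, 11, 17, 28 → 45.
Combining the parts gives I-1458-45.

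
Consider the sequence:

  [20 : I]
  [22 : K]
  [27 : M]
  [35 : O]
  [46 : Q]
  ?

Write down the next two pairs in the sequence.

[60 : S], [77 : U]

First slot goes 20, 22, 27, 35, 46 → 60 → 77 (differences are 2, 5, 8, … (increasing by 3 each time)).
Letter: letters move forward 2 places in the alphabet; I, K, M, O, Q → S → U.
Putting the parts together: [60 : S] and then [77 : U].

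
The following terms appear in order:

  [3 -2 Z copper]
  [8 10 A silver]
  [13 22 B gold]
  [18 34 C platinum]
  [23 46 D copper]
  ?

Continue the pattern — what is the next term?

[28 58 E silver]

First value goes 3, 8, 13, 18, 23 → 28 (+5 each step).
For the second value, +12 each step: -2, 10, 22, 34, 46 → 58.
Letter: letters move forward 1 place in the alphabet, wrapping Z→A, so Z, A, B, C, D → E.
Metal goes copper, silver, gold, platinum, copper → silver (repeats copper → silver → gold → platinum).
Putting it together: [28 58 E silver].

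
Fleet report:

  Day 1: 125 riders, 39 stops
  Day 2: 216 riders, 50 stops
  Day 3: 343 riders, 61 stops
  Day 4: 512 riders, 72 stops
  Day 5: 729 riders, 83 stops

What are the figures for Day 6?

For the riders, perfect cubes: 5³, 6³, 7³, …: 125, 216, 343, 512, 729 → 1000.
Stops: +11 each step, so 39, 50, 61, 72, 83 → 94.
Combining the parts gives 1000 riders, 94 stops.

1000 riders, 94 stops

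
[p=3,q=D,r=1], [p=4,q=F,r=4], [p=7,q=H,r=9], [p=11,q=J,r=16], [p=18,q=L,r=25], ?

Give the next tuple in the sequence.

[p=29,q=N,r=36]

P: each term is the sum of the two before it, so 3, 4, 7, 11, 18 → 29.
Q goes D, F, H, J, L → N (letters move forward 2 places in the alphabet).
For the r, perfect squares: 1², 2², 3², …: 1, 4, 9, 16, 25 → 36.
Combining the parts gives [p=29,q=N,r=36].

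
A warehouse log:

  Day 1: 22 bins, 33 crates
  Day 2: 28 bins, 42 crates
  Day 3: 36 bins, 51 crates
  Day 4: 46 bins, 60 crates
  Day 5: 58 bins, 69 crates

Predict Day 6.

72 bins, 78 crates

Bins: 22, 28, 36, 46, 58 → 72 (differences are 6, 8, 10, … (increasing by 2 each time)).
Crates: 33, 42, 51, 60, 69 → 78 (+9 each step).
Putting it together: 72 bins, 78 crates.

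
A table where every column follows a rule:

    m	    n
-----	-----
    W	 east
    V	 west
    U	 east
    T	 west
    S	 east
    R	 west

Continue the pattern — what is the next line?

Q  east

Column m — letters move back 1 place in the alphabet: W, V, U, T, S, R → Q.
Column n: alternates east ↔ west; east, west, east, west, east, west → east.
So the next line is Q  east.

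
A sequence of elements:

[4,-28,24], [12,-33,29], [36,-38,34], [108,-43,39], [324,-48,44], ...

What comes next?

For the first coordinate, ×3 each step: 4, 12, 36, 108, 324 → 972.
For the second coordinate, −5 each step: -28, -33, -38, -43, -48 → -53.
For the third coordinate, together with the second coordinate always sums to -4: 24, 29, 34, 39, 44 → 49.
Putting it together: [972,-53,49].

[972,-53,49]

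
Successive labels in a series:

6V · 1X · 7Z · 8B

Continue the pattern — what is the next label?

15D

First component: 6, 1, 7, 8 → 15 (each term is the sum of the two before it).
Letter: V, X, Z, B → D (letters move forward 2 places in the alphabet, wrapping Z→A).
So the next label is 15D.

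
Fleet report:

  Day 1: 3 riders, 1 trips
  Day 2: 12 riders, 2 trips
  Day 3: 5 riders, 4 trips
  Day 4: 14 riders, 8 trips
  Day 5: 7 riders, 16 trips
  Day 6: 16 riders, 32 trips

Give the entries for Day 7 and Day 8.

Riders: alternating steps +9, −7, +9, −7, …, so 3, 12, 5, 14, 7, 16 → 9 → 18.
Trips — ×2 each step: 1, 2, 4, 8, 16, 32 → 64 → 128.
So the next two lines are 9 riders, 64 trips and 18 riders, 128 trips.

9 riders, 64 trips; 18 riders, 128 trips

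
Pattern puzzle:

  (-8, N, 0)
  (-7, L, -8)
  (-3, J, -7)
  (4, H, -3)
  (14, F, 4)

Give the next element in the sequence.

For the first coordinate, differences are 1, 4, 7, … (increasing by 3 each time): -8, -7, -3, 4, 14 → 27.
Letter: letters move back 2 places in the alphabet; N, L, J, H, F → D.
Third coordinate: always the previous value of the first coordinate, so 0, -8, -7, -3, 4 → 14.
Putting it together: (27, D, 14).

(27, D, 14)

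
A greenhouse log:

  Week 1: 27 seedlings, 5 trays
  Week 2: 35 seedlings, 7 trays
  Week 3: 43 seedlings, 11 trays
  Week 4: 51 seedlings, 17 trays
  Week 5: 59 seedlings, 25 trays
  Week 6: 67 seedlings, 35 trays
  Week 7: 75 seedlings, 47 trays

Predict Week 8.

Seedlings: +8 each step, so 27, 35, 43, 51, 59, 67, 75 → 83.
Trays: differences are 2, 4, 6, … (increasing by 2 each time); 5, 7, 11, 17, 25, 35, 47 → 61.
Combining the parts gives 83 seedlings, 61 trays.

83 seedlings, 61 trays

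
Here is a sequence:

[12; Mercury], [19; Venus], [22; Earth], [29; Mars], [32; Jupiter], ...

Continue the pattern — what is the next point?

[39; Saturn]

First part — alternating steps +7, +3, +7, +3, …: 12, 19, 22, 29, 32 → 39.
Planet — runs through the planets Mercury→Neptune: Mercury, Venus, Earth, Mars, Jupiter → Saturn.
Putting it together: [39; Saturn].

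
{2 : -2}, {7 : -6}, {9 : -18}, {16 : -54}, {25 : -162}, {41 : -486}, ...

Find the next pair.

First value: each term is the sum of the two before it; 2, 7, 9, 16, 25, 41 → 66.
Second value: ×3 each step, so -2, -6, -18, -54, -162, -486 → -1458.
Putting it together: {66 : -1458}.

{66 : -1458}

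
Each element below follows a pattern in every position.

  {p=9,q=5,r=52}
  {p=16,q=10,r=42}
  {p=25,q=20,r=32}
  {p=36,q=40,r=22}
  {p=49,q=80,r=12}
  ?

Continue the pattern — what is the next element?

{p=64,q=160,r=2}

P — perfect squares: 3², 4², 5², …: 9, 16, 25, 36, 49 → 64.
For the q, ×2 each step: 5, 10, 20, 40, 80 → 160.
R goes 52, 42, 32, 22, 12 → 2 (−10 each step).
Combining the parts gives {p=64,q=160,r=2}.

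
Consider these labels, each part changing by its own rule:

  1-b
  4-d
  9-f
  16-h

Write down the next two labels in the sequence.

25-j then 36-l

First component: 1, 4, 9, 16 → 25 → 36 (perfect squares: 1², 2², 3², …).
Letter — letters move forward 2 places in the alphabet: b, d, f, h → j → l.
So the next two labels are 25-j and 36-l.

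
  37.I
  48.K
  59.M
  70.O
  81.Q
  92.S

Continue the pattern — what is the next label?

103.U

For the first component, +11 each step: 37, 48, 59, 70, 81, 92 → 103.
Letter: I, K, M, O, Q, S → U (letters move forward 2 places in the alphabet).
Putting it together: 103.U.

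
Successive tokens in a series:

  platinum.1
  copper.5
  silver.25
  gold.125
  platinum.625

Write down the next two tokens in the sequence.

For the metal, repeats platinum → copper → silver → gold: platinum, copper, silver, gold, platinum → copper → silver.
Second component: 1, 5, 25, 125, 625 → 3125 → 15625 (×5 each step).
So the next two tokens are copper.3125 and silver.15625.

copper.3125 then silver.15625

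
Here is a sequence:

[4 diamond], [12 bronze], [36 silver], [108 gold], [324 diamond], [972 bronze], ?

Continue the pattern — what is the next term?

First entry: ×3 each step; 4, 12, 36, 108, 324, 972 → 2916.
Rank: repeats diamond → bronze → silver → gold; diamond, bronze, silver, gold, diamond, bronze → silver.
Putting it together: [2916 silver].

[2916 silver]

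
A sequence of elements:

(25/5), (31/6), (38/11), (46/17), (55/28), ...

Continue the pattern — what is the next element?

(65/45)

First coordinate: differences are 6, 7, 8, … (increasing by 1 each time), so 25, 31, 38, 46, 55 → 65.
Second coordinate goes 5, 6, 11, 17, 28 → 45 (each term is the sum of the two before it).
So the next element is (65/45).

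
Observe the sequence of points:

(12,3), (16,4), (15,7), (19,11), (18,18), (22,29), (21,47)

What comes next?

For the first component, alternating steps +4, −1, +4, −1, …: 12, 16, 15, 19, 18, 22, 21 → 25.
For the second component, each term is the sum of the two before it: 3, 4, 7, 11, 18, 29, 47 → 76.
Combining the parts gives (25,76).

(25,76)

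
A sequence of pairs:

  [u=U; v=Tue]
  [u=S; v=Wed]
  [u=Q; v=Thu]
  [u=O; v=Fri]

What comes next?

U — letters move back 2 places in the alphabet: U, S, Q, O → M.
V: Tue, Wed, Thu, Fri → Sat (runs through the weekdays Mon→Sun).
Combining the parts gives [u=M; v=Sat].

[u=M; v=Sat]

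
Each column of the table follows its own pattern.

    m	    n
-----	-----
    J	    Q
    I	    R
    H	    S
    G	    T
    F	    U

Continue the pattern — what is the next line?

E  V

Column m: J, I, H, G, F → E (letters move back 1 place in the alphabet).
Column n: Q, R, S, T, U → V (letters move forward 1 place in the alphabet).
Putting it together: E  V.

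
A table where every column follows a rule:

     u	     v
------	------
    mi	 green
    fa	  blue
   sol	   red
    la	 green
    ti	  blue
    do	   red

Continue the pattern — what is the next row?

Column u: mi, fa, sol, la, ti, do → re (runs through the solfège scale do→ti).
For the column v, repeats green → blue → red: green, blue, red, green, blue, red → green.
Combining the parts gives re  green.

re  green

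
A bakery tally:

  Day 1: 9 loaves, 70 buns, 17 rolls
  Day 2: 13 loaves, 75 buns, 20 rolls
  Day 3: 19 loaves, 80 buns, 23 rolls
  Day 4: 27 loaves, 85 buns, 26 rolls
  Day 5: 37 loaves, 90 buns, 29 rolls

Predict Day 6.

49 loaves, 95 buns, 32 rolls

Loaves: 9, 13, 19, 27, 37 → 49 (differences are 4, 6, 8, … (increasing by 2 each time)).
For the buns, +5 each step: 70, 75, 80, 85, 90 → 95.
Rolls: 17, 20, 23, 26, 29 → 32 (+3 each step).
Putting it together: 49 loaves, 95 buns, 32 rolls.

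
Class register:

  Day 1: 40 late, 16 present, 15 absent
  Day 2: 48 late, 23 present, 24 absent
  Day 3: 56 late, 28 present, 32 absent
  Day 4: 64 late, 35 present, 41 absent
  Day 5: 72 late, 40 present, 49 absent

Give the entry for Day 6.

80 late, 47 present, 58 absent

Late: +8 each step; 40, 48, 56, 64, 72 → 80.
Present goes 16, 23, 28, 35, 40 → 47 (alternating steps +7, +5, +7, +5, …).
Absent goes 15, 24, 32, 41, 49 → 58 (alternating steps +9, +8, +9, +8, …).
So the next line is 80 late, 47 present, 58 absent.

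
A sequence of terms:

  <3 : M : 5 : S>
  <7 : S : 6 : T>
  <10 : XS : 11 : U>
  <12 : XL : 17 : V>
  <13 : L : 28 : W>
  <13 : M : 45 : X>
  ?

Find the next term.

For the first entry, differences are 4, 3, 2, … (decreasing by 1 each time): 3, 7, 10, 12, 13, 13 → 12.
Size: repeats M → S → XS → XL → L; M, S, XS, XL, L, M → S.
For the third entry, each term is the sum of the two before it: 5, 6, 11, 17, 28, 45 → 73.
Letter: letters move forward 1 place in the alphabet; S, T, U, V, W, X → Y.
Putting it together: <12 : S : 73 : Y>.

<12 : S : 73 : Y>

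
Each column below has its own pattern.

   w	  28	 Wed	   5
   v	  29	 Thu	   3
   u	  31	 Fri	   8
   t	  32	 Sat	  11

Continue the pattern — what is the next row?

s  34  Sun  19

Letter: letters move back 1 place in the alphabet, so w, v, u, t → s.
Second component: alternating steps +1, +2, +1, +2, …, so 28, 29, 31, 32 → 34.
Day — runs through the weekdays Mon→Sun: Wed, Thu, Fri, Sat → Sun.
Fourth component — each term is the sum of the two before it: 5, 3, 8, 11 → 19.
So the next row is s  34  Sun  19.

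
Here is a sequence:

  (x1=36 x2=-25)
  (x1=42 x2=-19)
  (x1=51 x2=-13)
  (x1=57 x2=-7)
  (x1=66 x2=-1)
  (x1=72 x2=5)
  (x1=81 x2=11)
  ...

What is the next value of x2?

X2 — +6 each step: -25, -19, -13, -7, -1, 5, 11 → 17.

17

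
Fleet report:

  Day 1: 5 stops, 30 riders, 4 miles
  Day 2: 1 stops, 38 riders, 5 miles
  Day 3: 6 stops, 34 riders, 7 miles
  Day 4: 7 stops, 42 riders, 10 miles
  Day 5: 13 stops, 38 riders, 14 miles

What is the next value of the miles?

19

Miles — differences are 1, 2, 3, … (increasing by 1 each time): 4, 5, 7, 10, 14 → 19.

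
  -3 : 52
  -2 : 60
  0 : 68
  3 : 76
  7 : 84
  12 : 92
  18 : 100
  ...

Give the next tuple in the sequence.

25 : 108

For the first coordinate, differences are 1, 2, 3, … (increasing by 1 each time): -3, -2, 0, 3, 7, 12, 18 → 25.
Second coordinate: +8 each step, so 52, 60, 68, 76, 84, 92, 100 → 108.
Putting it together: 25 : 108.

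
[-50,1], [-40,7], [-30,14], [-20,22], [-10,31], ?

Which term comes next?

First slot: +10 each step; -50, -40, -30, -20, -10 → 0.
For the second slot, differences are 6, 7, 8, … (increasing by 1 each time): 1, 7, 14, 22, 31 → 41.
So the next term is [0,41].

[0,41]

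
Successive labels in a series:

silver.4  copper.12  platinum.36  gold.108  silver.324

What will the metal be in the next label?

Metal: repeats silver → copper → platinum → gold, so silver, copper, platinum, gold, silver → copper.

copper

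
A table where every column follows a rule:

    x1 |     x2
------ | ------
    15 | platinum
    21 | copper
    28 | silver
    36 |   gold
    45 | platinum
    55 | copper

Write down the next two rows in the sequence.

Column x1: differences are 6, 7, 8, … (increasing by 1 each time), so 15, 21, 28, 36, 45, 55 → 66 → 78.
Column x2 goes platinum, copper, silver, gold, platinum, copper → silver → gold (repeats platinum → copper → silver → gold).
So the next two rows are 66  silver and 78  gold.

66  silver; 78  gold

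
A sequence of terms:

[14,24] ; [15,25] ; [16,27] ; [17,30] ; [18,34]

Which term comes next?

First slot goes 14, 15, 16, 17, 18 → 19 (+1 each step).
Second slot: differences are 1, 2, 3, … (increasing by 1 each time), so 24, 25, 27, 30, 34 → 39.
Combining the parts gives [19,39].

[19,39]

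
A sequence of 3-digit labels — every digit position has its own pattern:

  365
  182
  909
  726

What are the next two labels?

First digit — −2 each step, mod 10: 3, 1, 9, 7 → 5 → 3.
Second digit: +2 each step, mod 10; 6, 8, 0, 2 → 4 → 6.
Third digit: 5, 2, 9, 6 → 3 → 0 (−3 each step, mod 10).
Putting the parts together: 543 and then 360.

543, 360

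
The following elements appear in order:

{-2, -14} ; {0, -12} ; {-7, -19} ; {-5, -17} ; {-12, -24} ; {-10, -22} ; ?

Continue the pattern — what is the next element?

{-17, -29}

First value — alternating steps +2, −7, +2, −7, …: -2, 0, -7, -5, -12, -10 → -17.
Second value — always 12 less than the first value: -14, -12, -19, -17, -24, -22 → -29.
Combining the parts gives {-17, -29}.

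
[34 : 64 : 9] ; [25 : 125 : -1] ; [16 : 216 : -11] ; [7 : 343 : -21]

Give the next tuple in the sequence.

First component — −9 each step: 34, 25, 16, 7 → -2.
Second component: perfect cubes: 4³, 5³, 6³, …, so 64, 125, 216, 343 → 512.
Third component: −10 each step, so 9, -1, -11, -21 → -31.
So the next tuple is [-2 : 512 : -31].

[-2 : 512 : -31]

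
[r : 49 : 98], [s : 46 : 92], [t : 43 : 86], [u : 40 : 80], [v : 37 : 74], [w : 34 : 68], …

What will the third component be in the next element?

Second component: −3 each step; 49, 46, 43, 40, 37, 34 → 31.
Third component: always 2 × the second component; 98, 92, 86, 80, 74, 68 → 62.

62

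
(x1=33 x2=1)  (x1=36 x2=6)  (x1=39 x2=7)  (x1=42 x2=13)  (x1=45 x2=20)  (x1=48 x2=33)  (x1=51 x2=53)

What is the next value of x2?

X2: each term is the sum of the two before it; 1, 6, 7, 13, 20, 33, 53 → 86.

86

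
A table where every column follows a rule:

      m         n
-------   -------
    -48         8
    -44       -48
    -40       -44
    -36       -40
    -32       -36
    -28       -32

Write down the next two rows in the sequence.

-24  -28; -20  -24

Column m: +4 each step, so -48, -44, -40, -36, -32, -28 → -24 → -20.
Column n — always the previous value of the column m: 8, -48, -44, -40, -36, -32 → -28 → -24.
Putting the parts together: -24  -28 and then -20  -24.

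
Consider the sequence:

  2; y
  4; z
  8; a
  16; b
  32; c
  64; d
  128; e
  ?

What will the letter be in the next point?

f

First component: ×2 each step; 2, 4, 8, 16, 32, 64, 128 → 256.
Letter: letters move forward 1 place in the alphabet, wrapping Z→A, so y, z, a, b, c, d, e → f.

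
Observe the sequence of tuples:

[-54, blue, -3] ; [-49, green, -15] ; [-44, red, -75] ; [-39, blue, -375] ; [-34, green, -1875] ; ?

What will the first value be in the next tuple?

First value: -54, -49, -44, -39, -34 → -29 (+5 each step).

-29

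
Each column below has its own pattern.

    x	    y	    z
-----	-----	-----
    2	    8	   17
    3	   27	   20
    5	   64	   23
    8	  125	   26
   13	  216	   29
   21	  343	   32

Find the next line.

34  512  35

Column x: each term is the sum of the two before it, so 2, 3, 5, 8, 13, 21 → 34.
Column y — perfect cubes: 2³, 3³, 4³, …: 8, 27, 64, 125, 216, 343 → 512.
Column z goes 17, 20, 23, 26, 29, 32 → 35 (+3 each step).
So the next line is 34  512  35.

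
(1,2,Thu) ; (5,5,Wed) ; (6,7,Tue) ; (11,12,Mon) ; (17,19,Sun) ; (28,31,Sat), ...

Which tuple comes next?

(45,50,Fri)

First coordinate — each term is the sum of the two before it: 1, 5, 6, 11, 17, 28 → 45.
Second coordinate: 2, 5, 7, 12, 19, 31 → 50 (each term is the sum of the two before it).
Day goes Thu, Wed, Tue, Mon, Sun, Sat → Fri (runs backward through the weekdays Mon→Sun).
Putting it together: (45,50,Fri).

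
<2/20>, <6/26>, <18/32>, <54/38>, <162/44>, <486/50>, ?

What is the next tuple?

<1458/56>

First part: ×3 each step; 2, 6, 18, 54, 162, 486 → 1458.
Second part: +6 each step; 20, 26, 32, 38, 44, 50 → 56.
Combining the parts gives <1458/56>.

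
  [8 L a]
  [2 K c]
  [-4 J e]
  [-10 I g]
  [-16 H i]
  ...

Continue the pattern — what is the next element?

First slot goes 8, 2, -4, -10, -16 → -22 (−6 each step).
First letter: letters move back 1 place in the alphabet; L, K, J, I, H → G.
Second letter: a, c, e, g, i → k (letters move forward 2 places in the alphabet).
Combining the parts gives [-22 G k].

[-22 G k]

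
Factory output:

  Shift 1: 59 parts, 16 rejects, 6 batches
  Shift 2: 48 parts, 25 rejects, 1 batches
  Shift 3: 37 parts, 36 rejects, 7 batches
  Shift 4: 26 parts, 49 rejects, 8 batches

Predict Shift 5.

Parts: 59, 48, 37, 26 → 15 (−11 each step).
Rejects: perfect squares: 4², 5², 6², …; 16, 25, 36, 49 → 64.
Batches: 6, 1, 7, 8 → 15 (each term is the sum of the two before it).
Combining the parts gives 15 parts, 64 rejects, 15 batches.

15 parts, 64 rejects, 15 batches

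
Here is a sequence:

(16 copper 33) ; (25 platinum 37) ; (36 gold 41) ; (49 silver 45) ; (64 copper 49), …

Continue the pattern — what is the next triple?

First entry goes 16, 25, 36, 49, 64 → 81 (perfect squares: 4², 5², 6², …).
Metal — repeats copper → platinum → gold → silver: copper, platinum, gold, silver, copper → platinum.
Third entry goes 33, 37, 41, 45, 49 → 53 (+4 each step).
So the next triple is (81 platinum 53).

(81 platinum 53)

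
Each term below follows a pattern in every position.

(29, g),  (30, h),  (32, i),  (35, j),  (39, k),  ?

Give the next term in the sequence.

First entry: 29, 30, 32, 35, 39 → 44 (differences are 1, 2, 3, … (increasing by 1 each time)).
Letter: g, h, i, j, k → l (letters move forward 1 place in the alphabet).
Combining the parts gives (44, l).

(44, l)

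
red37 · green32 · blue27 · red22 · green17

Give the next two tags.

blue12 then red7

Colour — repeats red → green → blue: red, green, blue, red, green → blue → red.
Second component: −5 each step; 37, 32, 27, 22, 17 → 12 → 7.
Putting the parts together: blue12 and then red7.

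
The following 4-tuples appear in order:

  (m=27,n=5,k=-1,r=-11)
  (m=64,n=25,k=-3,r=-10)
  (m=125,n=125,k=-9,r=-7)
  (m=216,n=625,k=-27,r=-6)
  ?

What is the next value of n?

N goes 5, 25, 125, 625 → 3125 (×5 each step).

3125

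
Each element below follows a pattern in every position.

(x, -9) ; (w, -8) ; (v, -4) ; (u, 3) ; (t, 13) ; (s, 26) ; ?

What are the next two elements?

(r, 42), (q, 61)

Letter: letters move back 1 place in the alphabet; x, w, v, u, t, s → r → q.
Second part: differences are 1, 4, 7, … (increasing by 3 each time), so -9, -8, -4, 3, 13, 26 → 42 → 61.
So the next two elements are (r, 42) and (q, 61).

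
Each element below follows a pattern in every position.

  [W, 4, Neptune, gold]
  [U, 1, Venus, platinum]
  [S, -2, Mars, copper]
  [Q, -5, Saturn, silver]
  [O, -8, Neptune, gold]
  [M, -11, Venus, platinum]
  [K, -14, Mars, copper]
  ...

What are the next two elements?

Letter: letters move back 2 places in the alphabet; W, U, S, Q, O, M, K → I → G.
For the second slot, −3 each step: 4, 1, -2, -5, -8, -11, -14 → -17 → -20.
Planet: Neptune, Venus, Mars, Saturn, Neptune, Venus, Mars → Saturn → Neptune (repeats Neptune → Venus → Mars → Saturn).
Metal: repeats gold → platinum → copper → silver, so gold, platinum, copper, silver, gold, platinum, copper → silver → gold.
Putting the parts together: [I, -17, Saturn, silver] and then [G, -20, Neptune, gold].

[I, -17, Saturn, silver], [G, -20, Neptune, gold]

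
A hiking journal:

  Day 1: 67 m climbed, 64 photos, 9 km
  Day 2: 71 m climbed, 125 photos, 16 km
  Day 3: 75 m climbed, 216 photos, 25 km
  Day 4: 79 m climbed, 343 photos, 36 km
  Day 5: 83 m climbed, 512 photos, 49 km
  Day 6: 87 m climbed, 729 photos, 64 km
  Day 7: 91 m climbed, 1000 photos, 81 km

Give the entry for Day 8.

95 m climbed, 1331 photos, 100 km

M climbed — +4 each step: 67, 71, 75, 79, 83, 87, 91 → 95.
For the photos, perfect cubes: 4³, 5³, 6³, …: 64, 125, 216, 343, 512, 729, 1000 → 1331.
For the km, perfect squares: 3², 4², 5², …: 9, 16, 25, 36, 49, 64, 81 → 100.
Putting it together: 95 m climbed, 1331 photos, 100 km.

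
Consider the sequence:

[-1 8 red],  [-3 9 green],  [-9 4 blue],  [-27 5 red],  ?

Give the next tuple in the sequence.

First coordinate: ×3 each step; -1, -3, -9, -27 → -81.
For the second coordinate, alternating steps +1, −5, +1, −5, …: 8, 9, 4, 5 → 0.
Colour: repeats red → green → blue; red, green, blue, red → green.
So the next tuple is [-81 0 green].

[-81 0 green]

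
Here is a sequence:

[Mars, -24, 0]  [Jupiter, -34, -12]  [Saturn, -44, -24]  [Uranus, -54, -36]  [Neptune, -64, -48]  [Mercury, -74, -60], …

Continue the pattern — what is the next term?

Planet: Mars, Jupiter, Saturn, Uranus, Neptune, Mercury → Venus (runs through the planets Mercury→Neptune).
For the second slot, −10 each step: -24, -34, -44, -54, -64, -74 → -84.
Third slot: 0, -12, -24, -36, -48, -60 → -72 (−12 each step).
So the next term is [Venus, -84, -72].

[Venus, -84, -72]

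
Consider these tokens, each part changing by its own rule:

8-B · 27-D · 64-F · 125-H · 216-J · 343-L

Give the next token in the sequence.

512-N

For the first component, perfect cubes: 2³, 3³, 4³, …: 8, 27, 64, 125, 216, 343 → 512.
For the letter, letters move forward 2 places in the alphabet: B, D, F, H, J, L → N.
So the next token is 512-N.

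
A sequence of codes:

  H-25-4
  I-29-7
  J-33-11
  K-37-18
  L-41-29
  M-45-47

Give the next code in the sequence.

For the letter, letters move forward 1 place in the alphabet: H, I, J, K, L, M → N.
Second component goes 25, 29, 33, 37, 41, 45 → 49 (+4 each step).
Third component — each term is the sum of the two before it: 4, 7, 11, 18, 29, 47 → 76.
Combining the parts gives N-49-76.

N-49-76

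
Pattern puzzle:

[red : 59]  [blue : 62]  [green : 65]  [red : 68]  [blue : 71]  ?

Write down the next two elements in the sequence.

[green : 74], [red : 77]

Colour goes red, blue, green, red, blue → green → red (repeats red → blue → green).
Second entry: +3 each step, so 59, 62, 65, 68, 71 → 74 → 77.
So the next two elements are [green : 74] and [red : 77].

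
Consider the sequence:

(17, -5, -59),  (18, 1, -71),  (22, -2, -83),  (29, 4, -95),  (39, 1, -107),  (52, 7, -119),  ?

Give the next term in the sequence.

(68, 4, -131)

First component: differences are 1, 4, 7, … (increasing by 3 each time); 17, 18, 22, 29, 39, 52 → 68.
Second component — alternating steps +6, −3, +6, −3, …: -5, 1, -2, 4, 1, 7 → 4.
Third component: −12 each step; -59, -71, -83, -95, -107, -119 → -131.
So the next term is (68, 4, -131).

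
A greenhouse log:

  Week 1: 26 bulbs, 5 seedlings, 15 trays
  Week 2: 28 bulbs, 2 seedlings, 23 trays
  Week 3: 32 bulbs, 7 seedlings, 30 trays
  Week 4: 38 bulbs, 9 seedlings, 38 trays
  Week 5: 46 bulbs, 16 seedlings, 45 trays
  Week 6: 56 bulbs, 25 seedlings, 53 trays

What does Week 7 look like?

Bulbs: differences are 2, 4, 6, … (increasing by 2 each time), so 26, 28, 32, 38, 46, 56 → 68.
Seedlings goes 5, 2, 7, 9, 16, 25 → 41 (each term is the sum of the two before it).
Trays — alternating steps +8, +7, +8, +7, …: 15, 23, 30, 38, 45, 53 → 60.
So the next line is 68 bulbs, 41 seedlings, 60 trays.

68 bulbs, 41 seedlings, 60 trays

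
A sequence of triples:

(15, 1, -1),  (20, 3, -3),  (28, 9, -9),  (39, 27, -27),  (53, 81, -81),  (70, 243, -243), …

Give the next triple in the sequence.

For the first entry, differences are 5, 8, 11, … (increasing by 3 each time): 15, 20, 28, 39, 53, 70 → 90.
Second entry: 1, 3, 9, 27, 81, 243 → 729 (×3 each step).
Third entry: ×3 each step, so -1, -3, -9, -27, -81, -243 → -729.
Putting it together: (90, 729, -729).

(90, 729, -729)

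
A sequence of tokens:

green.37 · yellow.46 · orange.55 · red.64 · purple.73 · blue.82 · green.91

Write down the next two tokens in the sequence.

Colour: repeats green → yellow → orange → red → purple → blue, so green, yellow, orange, red, purple, blue, green → yellow → orange.
Second component: +9 each step; 37, 46, 55, 64, 73, 82, 91 → 100 → 109.
So the next two tokens are yellow.100 and orange.109.

yellow.100, orange.109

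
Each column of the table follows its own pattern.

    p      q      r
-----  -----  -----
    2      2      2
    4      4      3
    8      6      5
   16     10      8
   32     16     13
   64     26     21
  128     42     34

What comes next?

256  68  55

Column p: ×2 each step; 2, 4, 8, 16, 32, 64, 128 → 256.
Column q goes 2, 4, 6, 10, 16, 26, 42 → 68 (each term is the sum of the two before it).
Column r: each term is the sum of the two before it; 2, 3, 5, 8, 13, 21, 34 → 55.
So the next line is 256  68  55.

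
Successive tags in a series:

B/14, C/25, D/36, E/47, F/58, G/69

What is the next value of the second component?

Second component: +11 each step, so 14, 25, 36, 47, 58, 69 → 80.

80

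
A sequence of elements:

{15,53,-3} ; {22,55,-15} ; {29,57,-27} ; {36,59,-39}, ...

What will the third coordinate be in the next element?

-51

First coordinate — +7 each step: 15, 22, 29, 36 → 43.
Second coordinate: +2 each step; 53, 55, 57, 59 → 61.
Third coordinate: −12 each step; -3, -15, -27, -39 → -51.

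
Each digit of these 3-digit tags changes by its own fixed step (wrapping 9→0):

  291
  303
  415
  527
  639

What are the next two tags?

First digit — +1 each step, mod 10: 2, 3, 4, 5, 6 → 7 → 8.
Second digit: +1 each step, mod 10; 9, 0, 1, 2, 3 → 4 → 5.
Third digit goes 1, 3, 5, 7, 9 → 1 → 3 (+2 each step, mod 10).
So the next two tags are 741 and 853.

741, 853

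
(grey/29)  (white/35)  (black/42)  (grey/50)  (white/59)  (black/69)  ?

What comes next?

Shade — repeats grey → white → black: grey, white, black, grey, white, black → grey.
Second slot — differences are 6, 7, 8, … (increasing by 1 each time): 29, 35, 42, 50, 59, 69 → 80.
Combining the parts gives (grey/80).

(grey/80)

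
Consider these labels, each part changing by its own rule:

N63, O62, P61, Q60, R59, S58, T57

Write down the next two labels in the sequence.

For the letter, letters move forward 1 place in the alphabet: N, O, P, Q, R, S, T → U → V.
Second component goes 63, 62, 61, 60, 59, 58, 57 → 56 → 55 (−1 each step).
Putting the parts together: U56 and then V55.

U56 then V55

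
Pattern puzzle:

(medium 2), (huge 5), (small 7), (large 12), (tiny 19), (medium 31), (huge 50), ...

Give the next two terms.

(small 81), (large 131)

Size: medium, huge, small, large, tiny, medium, huge → small → large (repeats medium → huge → small → large → tiny).
Second component: each term is the sum of the two before it; 2, 5, 7, 12, 19, 31, 50 → 81 → 131.
So the next two terms are (small 81) and (large 131).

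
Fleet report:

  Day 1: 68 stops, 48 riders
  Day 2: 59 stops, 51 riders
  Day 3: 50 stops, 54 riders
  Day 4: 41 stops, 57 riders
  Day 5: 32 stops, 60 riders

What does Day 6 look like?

For the stops, −9 each step: 68, 59, 50, 41, 32 → 23.
Riders: 48, 51, 54, 57, 60 → 63 (+3 each step).
Putting it together: 23 stops, 63 riders.

23 stops, 63 riders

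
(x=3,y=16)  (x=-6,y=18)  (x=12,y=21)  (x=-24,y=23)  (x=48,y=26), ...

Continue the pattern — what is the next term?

(x=-96,y=28)

For the x, ×(-2) each step: 3, -6, 12, -24, 48 → -96.
Y: alternating steps +2, +3, +2, +3, …, so 16, 18, 21, 23, 26 → 28.
So the next term is (x=-96,y=28).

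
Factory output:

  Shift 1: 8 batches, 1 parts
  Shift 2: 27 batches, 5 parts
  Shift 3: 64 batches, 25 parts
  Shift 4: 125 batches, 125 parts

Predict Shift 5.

216 batches, 625 parts

Batches — perfect cubes: 2³, 3³, 4³, …: 8, 27, 64, 125 → 216.
Parts goes 1, 5, 25, 125 → 625 (×5 each step).
Combining the parts gives 216 batches, 625 parts.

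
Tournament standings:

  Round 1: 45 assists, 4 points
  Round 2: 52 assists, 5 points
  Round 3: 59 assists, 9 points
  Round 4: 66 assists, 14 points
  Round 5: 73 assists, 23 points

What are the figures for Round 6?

Assists: +7 each step, so 45, 52, 59, 66, 73 → 80.
Points goes 4, 5, 9, 14, 23 → 37 (each term is the sum of the two before it).
Putting it together: 80 assists, 37 points.

80 assists, 37 points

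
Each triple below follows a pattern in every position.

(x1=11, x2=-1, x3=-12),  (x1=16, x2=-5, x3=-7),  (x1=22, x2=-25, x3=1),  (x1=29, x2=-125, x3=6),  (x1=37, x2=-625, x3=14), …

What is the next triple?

X1: 11, 16, 22, 29, 37 → 46 (differences are 5, 6, 7, … (increasing by 1 each time)).
For the x2, ×5 each step: -1, -5, -25, -125, -625 → -3125.
For the x3, alternating steps +5, +8, +5, +8, …: -12, -7, 1, 6, 14 → 19.
Putting it together: (x1=46, x2=-3125, x3=19).

(x1=46, x2=-3125, x3=19)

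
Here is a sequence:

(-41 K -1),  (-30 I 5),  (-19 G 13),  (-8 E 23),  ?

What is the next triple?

(3 C 35)

First slot: +11 each step; -41, -30, -19, -8 → 3.
Letter: K, I, G, E → C (letters move back 2 places in the alphabet).
For the third slot, differences are 6, 8, 10, … (increasing by 2 each time): -1, 5, 13, 23 → 35.
Combining the parts gives (3 C 35).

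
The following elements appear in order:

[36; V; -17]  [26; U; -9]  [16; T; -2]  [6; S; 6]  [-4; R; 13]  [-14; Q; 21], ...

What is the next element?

[-24; P; 28]

First component — −10 each step: 36, 26, 16, 6, -4, -14 → -24.
Letter — letters move back 1 place in the alphabet: V, U, T, S, R, Q → P.
Third component goes -17, -9, -2, 6, 13, 21 → 28 (alternating steps +8, +7, +8, +7, …).
Combining the parts gives [-24; P; 28].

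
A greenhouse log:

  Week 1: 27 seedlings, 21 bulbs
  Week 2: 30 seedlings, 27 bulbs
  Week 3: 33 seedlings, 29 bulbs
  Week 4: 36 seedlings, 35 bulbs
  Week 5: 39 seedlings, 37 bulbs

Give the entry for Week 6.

42 seedlings, 43 bulbs

Seedlings: +3 each step, so 27, 30, 33, 36, 39 → 42.
Bulbs: 21, 27, 29, 35, 37 → 43 (alternating steps +6, +2, +6, +2, …).
Combining the parts gives 42 seedlings, 43 bulbs.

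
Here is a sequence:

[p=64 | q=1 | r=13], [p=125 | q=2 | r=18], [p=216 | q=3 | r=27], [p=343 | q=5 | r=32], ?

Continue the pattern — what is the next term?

[p=512 | q=8 | r=41]

P goes 64, 125, 216, 343 → 512 (perfect cubes: 4³, 5³, 6³, …).
Q: each term is the sum of the two before it, so 1, 2, 3, 5 → 8.
R — alternating steps +5, +9, +5, +9, …: 13, 18, 27, 32 → 41.
Putting it together: [p=512 | q=8 | r=41].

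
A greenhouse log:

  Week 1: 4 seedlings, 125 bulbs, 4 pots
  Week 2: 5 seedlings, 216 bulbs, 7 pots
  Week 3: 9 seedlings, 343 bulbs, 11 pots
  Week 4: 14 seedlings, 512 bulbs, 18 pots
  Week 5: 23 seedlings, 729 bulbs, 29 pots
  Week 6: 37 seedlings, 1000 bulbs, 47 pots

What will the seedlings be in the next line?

For the seedlings, each term is the sum of the two before it: 4, 5, 9, 14, 23, 37 → 60.

60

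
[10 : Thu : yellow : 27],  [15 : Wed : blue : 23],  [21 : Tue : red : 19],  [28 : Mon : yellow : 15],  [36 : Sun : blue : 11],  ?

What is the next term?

First slot goes 10, 15, 21, 28, 36 → 45 (differences are 5, 6, 7, … (increasing by 1 each time)).
For the day, runs backward through the weekdays Mon→Sun: Thu, Wed, Tue, Mon, Sun → Sat.
Colour: yellow, blue, red, yellow, blue → red (repeats yellow → blue → red).
Fourth slot — −4 each step: 27, 23, 19, 15, 11 → 7.
Combining the parts gives [45 : Sat : red : 7].

[45 : Sat : red : 7]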